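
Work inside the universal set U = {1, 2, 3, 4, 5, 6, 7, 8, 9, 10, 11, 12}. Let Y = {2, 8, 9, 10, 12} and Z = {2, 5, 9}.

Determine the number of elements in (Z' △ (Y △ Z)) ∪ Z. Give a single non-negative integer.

9

Z' = {1, 3, 4, 6, 7, 8, 10, 11, 12}
Y △ Z = {5, 8, 10, 12}
Z' △ (Y △ Z) = {1, 3, 4, 5, 6, 7, 11}
(Z' △ (Y △ Z)) ∪ Z = {1, 2, 3, 4, 5, 6, 7, 9, 11}
|(Z' △ (Y △ Z)) ∪ Z| = 9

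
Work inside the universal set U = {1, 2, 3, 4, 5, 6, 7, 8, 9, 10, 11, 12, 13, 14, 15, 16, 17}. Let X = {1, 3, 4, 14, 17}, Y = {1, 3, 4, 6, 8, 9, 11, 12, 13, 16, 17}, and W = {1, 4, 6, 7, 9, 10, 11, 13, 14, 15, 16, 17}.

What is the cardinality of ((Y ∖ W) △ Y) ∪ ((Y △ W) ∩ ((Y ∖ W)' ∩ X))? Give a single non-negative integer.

Y ∖ W = {3, 8, 12}
(Y ∖ W) △ Y = {1, 4, 6, 9, 11, 13, 16, 17}
Y △ W = {3, 7, 8, 10, 12, 14, 15}
(Y ∖ W)' = {1, 2, 4, 5, 6, 7, 9, 10, 11, 13, 14, 15, 16, 17}
(Y ∖ W)' ∩ X = {1, 4, 14, 17}
(Y △ W) ∩ ((Y ∖ W)' ∩ X) = {14}
((Y ∖ W) △ Y) ∪ ((Y △ W) ∩ ((Y ∖ W)' ∩ X)) = {1, 4, 6, 9, 11, 13, 14, 16, 17}
|((Y ∖ W) △ Y) ∪ ((Y △ W) ∩ ((Y ∖ W)' ∩ X))| = 9

9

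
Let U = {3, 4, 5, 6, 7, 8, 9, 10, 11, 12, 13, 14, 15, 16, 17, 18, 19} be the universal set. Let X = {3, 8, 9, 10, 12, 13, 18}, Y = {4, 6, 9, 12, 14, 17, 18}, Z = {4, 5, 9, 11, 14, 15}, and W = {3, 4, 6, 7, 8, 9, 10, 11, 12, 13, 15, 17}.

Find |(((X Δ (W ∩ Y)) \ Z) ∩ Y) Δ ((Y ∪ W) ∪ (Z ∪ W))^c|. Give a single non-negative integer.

W ∩ Y = {4, 6, 9, 12, 17}
X Δ (W ∩ Y) = {3, 4, 6, 8, 10, 13, 17, 18}
(X Δ (W ∩ Y)) \ Z = {3, 6, 8, 10, 13, 17, 18}
((X Δ (W ∩ Y)) \ Z) ∩ Y = {6, 17, 18}
Y ∪ W = {3, 4, 6, 7, 8, 9, 10, 11, 12, 13, 14, 15, 17, 18}
Z ∪ W = {3, 4, 5, 6, 7, 8, 9, 10, 11, 12, 13, 14, 15, 17}
(Y ∪ W) ∪ (Z ∪ W) = {3, 4, 5, 6, 7, 8, 9, 10, 11, 12, 13, 14, 15, 17, 18}
((Y ∪ W) ∪ (Z ∪ W))^c = {16, 19}
(((X Δ (W ∩ Y)) \ Z) ∩ Y) Δ ((Y ∪ W) ∪ (Z ∪ W))^c = {6, 16, 17, 18, 19}
|(((X Δ (W ∩ Y)) \ Z) ∩ Y) Δ ((Y ∪ W) ∪ (Z ∪ W))^c| = 5

5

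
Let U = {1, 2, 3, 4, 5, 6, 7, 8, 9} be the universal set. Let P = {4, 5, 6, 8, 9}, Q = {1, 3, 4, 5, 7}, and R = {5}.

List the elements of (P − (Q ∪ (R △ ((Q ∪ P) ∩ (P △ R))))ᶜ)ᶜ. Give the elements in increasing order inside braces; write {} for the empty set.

Q ∪ P = {1, 3, 4, 5, 6, 7, 8, 9}
P △ R = {4, 6, 8, 9}
(Q ∪ P) ∩ (P △ R) = {4, 6, 8, 9}
R △ ((Q ∪ P) ∩ (P △ R)) = {4, 5, 6, 8, 9}
Q ∪ (R △ ((Q ∪ P) ∩ (P △ R))) = {1, 3, 4, 5, 6, 7, 8, 9}
(Q ∪ (R △ ((Q ∪ P) ∩ (P △ R))))ᶜ = {2}
P − (Q ∪ (R △ ((Q ∪ P) ∩ (P △ R))))ᶜ = {4, 5, 6, 8, 9}
(P − (Q ∪ (R △ ((Q ∪ P) ∩ (P △ R))))ᶜ)ᶜ = {1, 2, 3, 7}

{1, 2, 3, 7}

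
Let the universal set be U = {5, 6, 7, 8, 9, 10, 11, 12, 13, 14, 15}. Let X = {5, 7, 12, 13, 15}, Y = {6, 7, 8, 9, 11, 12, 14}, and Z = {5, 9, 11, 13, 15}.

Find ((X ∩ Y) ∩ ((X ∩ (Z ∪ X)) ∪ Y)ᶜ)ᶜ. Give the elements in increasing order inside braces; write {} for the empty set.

X ∩ Y = {7, 12}
Z ∪ X = {5, 7, 9, 11, 12, 13, 15}
X ∩ (Z ∪ X) = {5, 7, 12, 13, 15}
(X ∩ (Z ∪ X)) ∪ Y = {5, 6, 7, 8, 9, 11, 12, 13, 14, 15}
((X ∩ (Z ∪ X)) ∪ Y)ᶜ = {10}
(X ∩ Y) ∩ ((X ∩ (Z ∪ X)) ∪ Y)ᶜ = {}
((X ∩ Y) ∩ ((X ∩ (Z ∪ X)) ∪ Y)ᶜ)ᶜ = {5, 6, 7, 8, 9, 10, 11, 12, 13, 14, 15}

{5, 6, 7, 8, 9, 10, 11, 12, 13, 14, 15}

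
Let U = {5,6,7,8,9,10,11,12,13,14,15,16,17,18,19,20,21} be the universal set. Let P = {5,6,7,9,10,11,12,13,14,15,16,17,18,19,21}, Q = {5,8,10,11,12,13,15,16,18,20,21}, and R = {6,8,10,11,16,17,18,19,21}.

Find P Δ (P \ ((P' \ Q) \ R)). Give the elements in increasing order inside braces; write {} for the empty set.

P' = {8,20}
P' \ Q = {}
(P' \ Q) \ R = {}
P \ ((P' \ Q) \ R) = {5,6,7,9,10,11,12,13,14,15,16,17,18,19,21}
P Δ (P \ ((P' \ Q) \ R)) = {}

{}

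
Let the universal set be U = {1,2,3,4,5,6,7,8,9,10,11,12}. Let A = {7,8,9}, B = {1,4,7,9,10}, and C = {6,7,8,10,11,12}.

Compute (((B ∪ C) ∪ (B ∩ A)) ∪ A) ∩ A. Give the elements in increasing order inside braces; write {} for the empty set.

B ∪ C = {1,4,6,7,8,9,10,11,12}
B ∩ A = {7,9}
(B ∪ C) ∪ (B ∩ A) = {1,4,6,7,8,9,10,11,12}
((B ∪ C) ∪ (B ∩ A)) ∪ A = {1,4,6,7,8,9,10,11,12}
(((B ∪ C) ∪ (B ∩ A)) ∪ A) ∩ A = {7,8,9}

{7,8,9}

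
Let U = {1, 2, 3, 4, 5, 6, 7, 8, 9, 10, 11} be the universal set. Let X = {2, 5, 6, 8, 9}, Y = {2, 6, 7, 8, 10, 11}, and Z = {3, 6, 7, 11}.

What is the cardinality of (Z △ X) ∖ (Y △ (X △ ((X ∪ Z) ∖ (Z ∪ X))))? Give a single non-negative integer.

Z △ X = {2, 3, 5, 7, 8, 9, 11}
X ∪ Z = {2, 3, 5, 6, 7, 8, 9, 11}
Z ∪ X = {2, 3, 5, 6, 7, 8, 9, 11}
(X ∪ Z) ∖ (Z ∪ X) = {}
X △ ((X ∪ Z) ∖ (Z ∪ X)) = {2, 5, 6, 8, 9}
Y △ (X △ ((X ∪ Z) ∖ (Z ∪ X))) = {5, 7, 9, 10, 11}
(Z △ X) ∖ (Y △ (X △ ((X ∪ Z) ∖ (Z ∪ X)))) = {2, 3, 8}
|(Z △ X) ∖ (Y △ (X △ ((X ∪ Z) ∖ (Z ∪ X))))| = 3

3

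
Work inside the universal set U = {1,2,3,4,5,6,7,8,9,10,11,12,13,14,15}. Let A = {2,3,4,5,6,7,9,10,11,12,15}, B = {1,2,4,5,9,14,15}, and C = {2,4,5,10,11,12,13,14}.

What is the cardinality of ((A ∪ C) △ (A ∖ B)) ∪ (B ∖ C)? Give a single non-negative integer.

8

A ∪ C = {2,3,4,5,6,7,9,10,11,12,13,14,15}
A ∖ B = {3,6,7,10,11,12}
(A ∪ C) △ (A ∖ B) = {2,4,5,9,13,14,15}
B ∖ C = {1,9,15}
((A ∪ C) △ (A ∖ B)) ∪ (B ∖ C) = {1,2,4,5,9,13,14,15}
|((A ∪ C) △ (A ∖ B)) ∪ (B ∖ C)| = 8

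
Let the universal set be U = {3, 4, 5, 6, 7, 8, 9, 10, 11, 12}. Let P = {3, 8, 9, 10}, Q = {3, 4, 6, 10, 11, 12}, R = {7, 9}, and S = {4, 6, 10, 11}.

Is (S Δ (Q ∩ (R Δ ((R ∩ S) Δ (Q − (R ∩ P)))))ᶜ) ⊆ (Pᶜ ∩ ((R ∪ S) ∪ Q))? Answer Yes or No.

R ∩ S = {}
R ∩ P = {9}
Q − (R ∩ P) = {3, 4, 6, 10, 11, 12}
(R ∩ S) Δ (Q − (R ∩ P)) = {3, 4, 6, 10, 11, 12}
R Δ ((R ∩ S) Δ (Q − (R ∩ P))) = {3, 4, 6, 7, 9, 10, 11, 12}
Q ∩ (R Δ ((R ∩ S) Δ (Q − (R ∩ P)))) = {3, 4, 6, 10, 11, 12}
(Q ∩ (R Δ ((R ∩ S) Δ (Q − (R ∩ P)))))ᶜ = {5, 7, 8, 9}
S Δ (Q ∩ (R Δ ((R ∩ S) Δ (Q − (R ∩ P)))))ᶜ = {4, 5, 6, 7, 8, 9, 10, 11}
Pᶜ = {4, 5, 6, 7, 11, 12}
R ∪ S = {4, 6, 7, 9, 10, 11}
(R ∪ S) ∪ Q = {3, 4, 6, 7, 9, 10, 11, 12}
Pᶜ ∩ ((R ∪ S) ∪ Q) = {4, 6, 7, 11, 12}
5 ∈ S Δ (Q ∩ (R Δ ((R ∩ S) Δ (Q − (R ∩ P)))))ᶜ but 5 ∉ Pᶜ ∩ ((R ∪ S) ∪ Q), so the inclusion fails.

No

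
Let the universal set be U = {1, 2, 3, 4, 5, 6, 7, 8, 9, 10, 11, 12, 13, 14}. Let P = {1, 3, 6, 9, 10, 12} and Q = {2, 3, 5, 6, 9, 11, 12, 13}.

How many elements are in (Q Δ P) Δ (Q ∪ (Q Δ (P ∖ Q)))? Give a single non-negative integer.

Q Δ P = {1, 2, 5, 10, 11, 13}
P ∖ Q = {1, 10}
Q Δ (P ∖ Q) = {1, 2, 3, 5, 6, 9, 10, 11, 12, 13}
Q ∪ (Q Δ (P ∖ Q)) = {1, 2, 3, 5, 6, 9, 10, 11, 12, 13}
(Q Δ P) Δ (Q ∪ (Q Δ (P ∖ Q))) = {3, 6, 9, 12}
|(Q Δ P) Δ (Q ∪ (Q Δ (P ∖ Q)))| = 4

4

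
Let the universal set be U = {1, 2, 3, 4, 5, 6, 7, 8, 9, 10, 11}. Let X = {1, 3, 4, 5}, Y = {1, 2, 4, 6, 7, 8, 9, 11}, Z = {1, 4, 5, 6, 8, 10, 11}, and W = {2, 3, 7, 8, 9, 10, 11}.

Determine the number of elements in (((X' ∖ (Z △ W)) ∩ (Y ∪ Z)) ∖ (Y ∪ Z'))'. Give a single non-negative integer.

X' = {2, 6, 7, 8, 9, 10, 11}
Z △ W = {1, 2, 3, 4, 5, 6, 7, 9}
X' ∖ (Z △ W) = {8, 10, 11}
Y ∪ Z = {1, 2, 4, 5, 6, 7, 8, 9, 10, 11}
(X' ∖ (Z △ W)) ∩ (Y ∪ Z) = {8, 10, 11}
Z' = {2, 3, 7, 9}
Y ∪ Z' = {1, 2, 3, 4, 6, 7, 8, 9, 11}
((X' ∖ (Z △ W)) ∩ (Y ∪ Z)) ∖ (Y ∪ Z') = {10}
(((X' ∖ (Z △ W)) ∩ (Y ∪ Z)) ∖ (Y ∪ Z'))' = {1, 2, 3, 4, 5, 6, 7, 8, 9, 11}
|(((X' ∖ (Z △ W)) ∩ (Y ∪ Z)) ∖ (Y ∪ Z'))'| = 10

10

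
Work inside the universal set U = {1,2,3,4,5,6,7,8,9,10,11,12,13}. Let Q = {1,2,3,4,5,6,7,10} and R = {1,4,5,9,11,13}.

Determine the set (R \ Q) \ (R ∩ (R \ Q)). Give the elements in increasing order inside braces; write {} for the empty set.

{}

R \ Q = {9,11,13}
R ∩ (R \ Q) = {9,11,13}
(R \ Q) \ (R ∩ (R \ Q)) = {}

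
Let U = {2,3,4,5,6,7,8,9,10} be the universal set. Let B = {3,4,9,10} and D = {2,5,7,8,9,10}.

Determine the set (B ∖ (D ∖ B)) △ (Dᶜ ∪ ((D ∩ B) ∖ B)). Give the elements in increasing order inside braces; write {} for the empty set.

D ∖ B = {2,5,7,8}
B ∖ (D ∖ B) = {3,4,9,10}
Dᶜ = {3,4,6}
D ∩ B = {9,10}
(D ∩ B) ∖ B = {}
Dᶜ ∪ ((D ∩ B) ∖ B) = {3,4,6}
(B ∖ (D ∖ B)) △ (Dᶜ ∪ ((D ∩ B) ∖ B)) = {6,9,10}

{6,9,10}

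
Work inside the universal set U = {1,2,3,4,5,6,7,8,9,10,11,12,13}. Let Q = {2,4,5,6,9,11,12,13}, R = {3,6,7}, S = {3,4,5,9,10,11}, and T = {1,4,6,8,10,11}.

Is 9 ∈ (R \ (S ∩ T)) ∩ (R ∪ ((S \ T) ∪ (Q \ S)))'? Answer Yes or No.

No

9 ∈ S and 9 ∉ T, so 9 ∉ S ∩ T
9 ∉ R and 9 ∉ (S ∩ T), so 9 ∉ R \ (S ∩ T)
9 ∈ S and 9 ∉ T, so 9 ∈ S \ T
9 ∈ Q and 9 ∈ S, so 9 ∉ Q \ S
9 ∈ (S \ T) and 9 ∉ (Q \ S), so 9 ∈ (S \ T) ∪ (Q \ S)
9 ∉ R and 9 ∈ ((S \ T) ∪ (Q \ S)), so 9 ∈ R ∪ ((S \ T) ∪ (Q \ S))
9 ∉ (R ∪ ((S \ T) ∪ (Q \ S)))' since 9 ∈ (R ∪ ((S \ T) ∪ (Q \ S)))
9 ∉ (R \ (S ∩ T)) and 9 ∉ (R ∪ ((S \ T) ∪ (Q \ S)))', so 9 ∉ (R \ (S ∩ T)) ∩ (R ∪ ((S \ T) ∪ (Q \ S)))'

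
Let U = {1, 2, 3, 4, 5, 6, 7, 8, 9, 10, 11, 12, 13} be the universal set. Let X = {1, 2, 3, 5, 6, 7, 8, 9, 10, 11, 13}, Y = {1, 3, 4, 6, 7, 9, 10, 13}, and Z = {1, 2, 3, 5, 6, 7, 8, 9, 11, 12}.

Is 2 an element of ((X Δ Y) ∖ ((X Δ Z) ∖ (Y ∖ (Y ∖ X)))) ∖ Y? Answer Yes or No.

Yes

2 ∈ X and 2 ∉ Y, so 2 ∈ X Δ Y
2 ∈ X and 2 ∈ Z, so 2 ∉ X Δ Z
2 ∉ Y and 2 ∈ X, so 2 ∉ Y ∖ X
2 ∉ Y and 2 ∉ (Y ∖ X), so 2 ∉ Y ∖ (Y ∖ X)
2 ∉ (X Δ Z) and 2 ∉ (Y ∖ (Y ∖ X)), so 2 ∉ (X Δ Z) ∖ (Y ∖ (Y ∖ X))
2 ∈ (X Δ Y) and 2 ∉ ((X Δ Z) ∖ (Y ∖ (Y ∖ X))), so 2 ∈ (X Δ Y) ∖ ((X Δ Z) ∖ (Y ∖ (Y ∖ X)))
2 ∈ ((X Δ Y) ∖ ((X Δ Z) ∖ (Y ∖ (Y ∖ X)))) and 2 ∉ Y, so 2 ∈ ((X Δ Y) ∖ ((X Δ Z) ∖ (Y ∖ (Y ∖ X)))) ∖ Y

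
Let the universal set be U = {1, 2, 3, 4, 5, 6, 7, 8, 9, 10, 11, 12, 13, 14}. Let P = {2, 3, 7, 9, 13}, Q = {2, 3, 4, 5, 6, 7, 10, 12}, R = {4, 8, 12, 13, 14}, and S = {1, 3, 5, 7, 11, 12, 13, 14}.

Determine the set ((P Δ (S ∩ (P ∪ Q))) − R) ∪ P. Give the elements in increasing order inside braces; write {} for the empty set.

{2, 3, 5, 7, 9, 13}

P ∪ Q = {2, 3, 4, 5, 6, 7, 9, 10, 12, 13}
S ∩ (P ∪ Q) = {3, 5, 7, 12, 13}
P Δ (S ∩ (P ∪ Q)) = {2, 5, 9, 12}
(P Δ (S ∩ (P ∪ Q))) − R = {2, 5, 9}
((P Δ (S ∩ (P ∪ Q))) − R) ∪ P = {2, 3, 5, 7, 9, 13}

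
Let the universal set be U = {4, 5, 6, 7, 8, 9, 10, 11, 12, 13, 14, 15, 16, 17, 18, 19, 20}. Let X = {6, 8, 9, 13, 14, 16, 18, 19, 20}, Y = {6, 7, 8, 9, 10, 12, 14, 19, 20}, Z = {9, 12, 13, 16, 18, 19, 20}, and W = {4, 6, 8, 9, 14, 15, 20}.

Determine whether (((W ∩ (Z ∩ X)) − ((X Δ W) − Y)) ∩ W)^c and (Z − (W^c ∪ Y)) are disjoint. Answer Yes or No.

Yes

Z ∩ X = {9, 13, 16, 18, 19, 20}
W ∩ (Z ∩ X) = {9, 20}
X Δ W = {4, 13, 15, 16, 18, 19}
(X Δ W) − Y = {4, 13, 15, 16, 18}
(W ∩ (Z ∩ X)) − ((X Δ W) − Y) = {9, 20}
((W ∩ (Z ∩ X)) − ((X Δ W) − Y)) ∩ W = {9, 20}
(((W ∩ (Z ∩ X)) − ((X Δ W) − Y)) ∩ W)^c = {4, 5, 6, 7, 8, 10, 11, 12, 13, 14, 15, 16, 17, 18, 19}
W^c = {5, 7, 10, 11, 12, 13, 16, 17, 18, 19}
W^c ∪ Y = {5, 6, 7, 8, 9, 10, 11, 12, 13, 14, 16, 17, 18, 19, 20}
Z − (W^c ∪ Y) = {}
{4, 5, 6, 7, 8, 10, 11, 12, 13, 14, 15, 16, 17, 18, 19} and {} share no elements.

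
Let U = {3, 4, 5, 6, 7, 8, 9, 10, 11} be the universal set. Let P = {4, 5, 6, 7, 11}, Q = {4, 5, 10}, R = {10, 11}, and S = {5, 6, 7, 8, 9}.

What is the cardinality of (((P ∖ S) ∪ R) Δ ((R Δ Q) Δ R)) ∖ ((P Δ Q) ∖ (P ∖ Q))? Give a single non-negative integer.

2

P ∖ S = {4, 11}
(P ∖ S) ∪ R = {4, 10, 11}
R Δ Q = {4, 5, 11}
(R Δ Q) Δ R = {4, 5, 10}
((P ∖ S) ∪ R) Δ ((R Δ Q) Δ R) = {5, 11}
P Δ Q = {6, 7, 10, 11}
P ∖ Q = {6, 7, 11}
(P Δ Q) ∖ (P ∖ Q) = {10}
(((P ∖ S) ∪ R) Δ ((R Δ Q) Δ R)) ∖ ((P Δ Q) ∖ (P ∖ Q)) = {5, 11}
|(((P ∖ S) ∪ R) Δ ((R Δ Q) Δ R)) ∖ ((P Δ Q) ∖ (P ∖ Q))| = 2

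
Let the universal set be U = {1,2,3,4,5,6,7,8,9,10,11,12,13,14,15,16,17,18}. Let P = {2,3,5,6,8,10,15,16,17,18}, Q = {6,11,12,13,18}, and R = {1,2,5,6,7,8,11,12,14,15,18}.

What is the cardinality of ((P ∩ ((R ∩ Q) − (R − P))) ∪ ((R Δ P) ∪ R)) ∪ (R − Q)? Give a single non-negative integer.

15

R ∩ Q = {6,11,12,18}
R − P = {1,7,11,12,14}
(R ∩ Q) − (R − P) = {6,18}
P ∩ ((R ∩ Q) − (R − P)) = {6,18}
R Δ P = {1,3,7,10,11,12,14,16,17}
(R Δ P) ∪ R = {1,2,3,5,6,7,8,10,11,12,14,15,16,17,18}
(P ∩ ((R ∩ Q) − (R − P))) ∪ ((R Δ P) ∪ R) = {1,2,3,5,6,7,8,10,11,12,14,15,16,17,18}
R − Q = {1,2,5,7,8,14,15}
((P ∩ ((R ∩ Q) − (R − P))) ∪ ((R Δ P) ∪ R)) ∪ (R − Q) = {1,2,3,5,6,7,8,10,11,12,14,15,16,17,18}
|((P ∩ ((R ∩ Q) − (R − P))) ∪ ((R Δ P) ∪ R)) ∪ (R − Q)| = 15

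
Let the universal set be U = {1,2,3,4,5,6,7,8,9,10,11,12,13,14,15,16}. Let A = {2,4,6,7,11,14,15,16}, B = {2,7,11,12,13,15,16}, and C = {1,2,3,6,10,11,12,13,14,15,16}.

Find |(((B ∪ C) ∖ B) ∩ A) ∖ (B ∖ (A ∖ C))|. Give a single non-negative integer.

2

B ∪ C = {1,2,3,6,7,10,11,12,13,14,15,16}
(B ∪ C) ∖ B = {1,3,6,10,14}
((B ∪ C) ∖ B) ∩ A = {6,14}
A ∖ C = {4,7}
B ∖ (A ∖ C) = {2,11,12,13,15,16}
(((B ∪ C) ∖ B) ∩ A) ∖ (B ∖ (A ∖ C)) = {6,14}
|(((B ∪ C) ∖ B) ∩ A) ∖ (B ∖ (A ∖ C))| = 2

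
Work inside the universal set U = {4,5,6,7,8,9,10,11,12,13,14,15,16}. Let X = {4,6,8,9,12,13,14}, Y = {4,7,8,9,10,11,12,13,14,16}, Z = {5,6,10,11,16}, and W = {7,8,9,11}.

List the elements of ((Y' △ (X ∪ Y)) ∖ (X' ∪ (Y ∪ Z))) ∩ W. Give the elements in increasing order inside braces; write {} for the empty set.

Y' = {5,6,15}
X ∪ Y = {4,6,7,8,9,10,11,12,13,14,16}
Y' △ (X ∪ Y) = {4,5,7,8,9,10,11,12,13,14,15,16}
X' = {5,7,10,11,15,16}
Y ∪ Z = {4,5,6,7,8,9,10,11,12,13,14,16}
X' ∪ (Y ∪ Z) = {4,5,6,7,8,9,10,11,12,13,14,15,16}
(Y' △ (X ∪ Y)) ∖ (X' ∪ (Y ∪ Z)) = {}
((Y' △ (X ∪ Y)) ∖ (X' ∪ (Y ∪ Z))) ∩ W = {}

{}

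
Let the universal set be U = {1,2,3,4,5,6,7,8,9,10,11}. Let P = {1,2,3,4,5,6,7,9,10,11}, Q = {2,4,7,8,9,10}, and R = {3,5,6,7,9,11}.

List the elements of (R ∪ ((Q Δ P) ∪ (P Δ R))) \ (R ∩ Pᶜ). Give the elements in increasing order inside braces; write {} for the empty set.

{1,2,3,4,5,6,7,8,9,10,11}

Q Δ P = {1,3,5,6,8,11}
P Δ R = {1,2,4,10}
(Q Δ P) ∪ (P Δ R) = {1,2,3,4,5,6,8,10,11}
R ∪ ((Q Δ P) ∪ (P Δ R)) = {1,2,3,4,5,6,7,8,9,10,11}
Pᶜ = {8}
R ∩ Pᶜ = {}
(R ∪ ((Q Δ P) ∪ (P Δ R))) \ (R ∩ Pᶜ) = {1,2,3,4,5,6,7,8,9,10,11}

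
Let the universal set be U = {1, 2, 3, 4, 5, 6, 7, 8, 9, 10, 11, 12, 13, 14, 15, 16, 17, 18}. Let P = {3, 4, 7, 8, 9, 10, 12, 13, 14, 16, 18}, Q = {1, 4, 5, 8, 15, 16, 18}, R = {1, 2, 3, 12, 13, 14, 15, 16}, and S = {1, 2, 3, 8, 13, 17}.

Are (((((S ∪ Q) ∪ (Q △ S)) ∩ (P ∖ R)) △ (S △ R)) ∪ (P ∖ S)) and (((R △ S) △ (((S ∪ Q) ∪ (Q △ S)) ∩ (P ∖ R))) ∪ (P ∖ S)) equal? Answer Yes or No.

S ∪ Q = {1, 2, 3, 4, 5, 8, 13, 15, 16, 17, 18}
Q △ S = {2, 3, 4, 5, 13, 15, 16, 17, 18}
(S ∪ Q) ∪ (Q △ S) = {1, 2, 3, 4, 5, 8, 13, 15, 16, 17, 18}
P ∖ R = {4, 7, 8, 9, 10, 18}
((S ∪ Q) ∪ (Q △ S)) ∩ (P ∖ R) = {4, 8, 18}
S △ R = {8, 12, 14, 15, 16, 17}
(((S ∪ Q) ∪ (Q △ S)) ∩ (P ∖ R)) △ (S △ R) = {4, 12, 14, 15, 16, 17, 18}
P ∖ S = {4, 7, 9, 10, 12, 14, 16, 18}
((((S ∪ Q) ∪ (Q △ S)) ∩ (P ∖ R)) △ (S △ R)) ∪ (P ∖ S) = {4, 7, 9, 10, 12, 14, 15, 16, 17, 18}
R △ S = {8, 12, 14, 15, 16, 17}
(R △ S) △ (((S ∪ Q) ∪ (Q △ S)) ∩ (P ∖ R)) = {4, 12, 14, 15, 16, 17, 18}
((R △ S) △ (((S ∪ Q) ∪ (Q △ S)) ∩ (P ∖ R))) ∪ (P ∖ S) = {4, 7, 9, 10, 12, 14, 15, 16, 17, 18}
Both equal {4, 7, 9, 10, 12, 14, 15, 16, 17, 18}, so ((((S ∪ Q) ∪ (Q △ S)) ∩ (P ∖ R)) △ (S △ R)) ∪ (P ∖ S) = ((R △ S) △ (((S ∪ Q) ∪ (Q △ S)) ∩ (P ∖ R))) ∪ (P ∖ S).

Yes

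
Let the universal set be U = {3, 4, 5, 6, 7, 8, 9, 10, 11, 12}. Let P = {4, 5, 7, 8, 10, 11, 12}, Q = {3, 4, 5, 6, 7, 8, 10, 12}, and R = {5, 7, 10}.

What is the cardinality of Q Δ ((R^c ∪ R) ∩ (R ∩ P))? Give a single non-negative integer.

5

R^c = {3, 4, 6, 8, 9, 11, 12}
R^c ∪ R = {3, 4, 5, 6, 7, 8, 9, 10, 11, 12}
R ∩ P = {5, 7, 10}
(R^c ∪ R) ∩ (R ∩ P) = {5, 7, 10}
Q Δ ((R^c ∪ R) ∩ (R ∩ P)) = {3, 4, 6, 8, 12}
|Q Δ ((R^c ∪ R) ∩ (R ∩ P))| = 5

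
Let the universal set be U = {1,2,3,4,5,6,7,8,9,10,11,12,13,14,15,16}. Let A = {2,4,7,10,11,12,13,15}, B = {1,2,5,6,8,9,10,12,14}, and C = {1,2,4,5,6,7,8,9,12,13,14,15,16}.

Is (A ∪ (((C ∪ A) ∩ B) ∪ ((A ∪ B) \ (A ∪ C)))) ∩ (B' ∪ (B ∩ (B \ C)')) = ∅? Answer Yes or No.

C ∪ A = {1,2,4,5,6,7,8,9,10,11,12,13,14,15,16}
(C ∪ A) ∩ B = {1,2,5,6,8,9,10,12,14}
A ∪ B = {1,2,4,5,6,7,8,9,10,11,12,13,14,15}
A ∪ C = {1,2,4,5,6,7,8,9,10,11,12,13,14,15,16}
(A ∪ B) \ (A ∪ C) = {}
((C ∪ A) ∩ B) ∪ ((A ∪ B) \ (A ∪ C)) = {1,2,5,6,8,9,10,12,14}
A ∪ (((C ∪ A) ∩ B) ∪ ((A ∪ B) \ (A ∪ C))) = {1,2,4,5,6,7,8,9,10,11,12,13,14,15}
B' = {3,4,7,11,13,15,16}
B \ C = {10}
(B \ C)' = {1,2,3,4,5,6,7,8,9,11,12,13,14,15,16}
B ∩ (B \ C)' = {1,2,5,6,8,9,12,14}
B' ∪ (B ∩ (B \ C)') = {1,2,3,4,5,6,7,8,9,11,12,13,14,15,16}
1 lies in both, so they are not disjoint.

No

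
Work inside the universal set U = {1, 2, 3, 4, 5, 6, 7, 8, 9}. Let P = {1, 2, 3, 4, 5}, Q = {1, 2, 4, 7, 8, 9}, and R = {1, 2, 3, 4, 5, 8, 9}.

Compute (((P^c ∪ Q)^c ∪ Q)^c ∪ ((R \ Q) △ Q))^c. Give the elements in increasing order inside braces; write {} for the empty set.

{}

P^c = {6, 7, 8, 9}
P^c ∪ Q = {1, 2, 4, 6, 7, 8, 9}
(P^c ∪ Q)^c = {3, 5}
(P^c ∪ Q)^c ∪ Q = {1, 2, 3, 4, 5, 7, 8, 9}
((P^c ∪ Q)^c ∪ Q)^c = {6}
R \ Q = {3, 5}
(R \ Q) △ Q = {1, 2, 3, 4, 5, 7, 8, 9}
((P^c ∪ Q)^c ∪ Q)^c ∪ ((R \ Q) △ Q) = {1, 2, 3, 4, 5, 6, 7, 8, 9}
(((P^c ∪ Q)^c ∪ Q)^c ∪ ((R \ Q) △ Q))^c = {}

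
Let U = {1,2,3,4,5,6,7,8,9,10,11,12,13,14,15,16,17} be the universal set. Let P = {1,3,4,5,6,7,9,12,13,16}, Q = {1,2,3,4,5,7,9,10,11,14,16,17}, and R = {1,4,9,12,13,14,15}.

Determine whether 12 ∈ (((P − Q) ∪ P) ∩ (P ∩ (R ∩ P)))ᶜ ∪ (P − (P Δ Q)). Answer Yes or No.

No

12 ∈ P and 12 ∉ Q, so 12 ∈ P − Q
12 ∈ (P − Q) and 12 ∈ P, so 12 ∈ (P − Q) ∪ P
12 ∈ R and 12 ∈ P, so 12 ∈ R ∩ P
12 ∈ P and 12 ∈ (R ∩ P), so 12 ∈ P ∩ (R ∩ P)
12 ∈ ((P − Q) ∪ P) and 12 ∈ (P ∩ (R ∩ P)), so 12 ∈ ((P − Q) ∪ P) ∩ (P ∩ (R ∩ P))
12 ∉ (((P − Q) ∪ P) ∩ (P ∩ (R ∩ P)))ᶜ since 12 ∈ (((P − Q) ∪ P) ∩ (P ∩ (R ∩ P)))
12 ∈ P and 12 ∉ Q, so 12 ∈ P Δ Q
12 ∈ P and 12 ∈ (P Δ Q), so 12 ∉ P − (P Δ Q)
12 ∉ (((P − Q) ∪ P) ∩ (P ∩ (R ∩ P)))ᶜ and 12 ∉ (P − (P Δ Q)), so 12 ∉ (((P − Q) ∪ P) ∩ (P ∩ (R ∩ P)))ᶜ ∪ (P − (P Δ Q))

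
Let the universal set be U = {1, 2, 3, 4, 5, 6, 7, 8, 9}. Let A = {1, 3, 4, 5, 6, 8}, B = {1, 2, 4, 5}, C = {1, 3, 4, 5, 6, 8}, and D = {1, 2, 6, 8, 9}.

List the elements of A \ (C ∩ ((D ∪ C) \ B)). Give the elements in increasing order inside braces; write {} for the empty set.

D ∪ C = {1, 2, 3, 4, 5, 6, 8, 9}
(D ∪ C) \ B = {3, 6, 8, 9}
C ∩ ((D ∪ C) \ B) = {3, 6, 8}
A \ (C ∩ ((D ∪ C) \ B)) = {1, 4, 5}

{1, 4, 5}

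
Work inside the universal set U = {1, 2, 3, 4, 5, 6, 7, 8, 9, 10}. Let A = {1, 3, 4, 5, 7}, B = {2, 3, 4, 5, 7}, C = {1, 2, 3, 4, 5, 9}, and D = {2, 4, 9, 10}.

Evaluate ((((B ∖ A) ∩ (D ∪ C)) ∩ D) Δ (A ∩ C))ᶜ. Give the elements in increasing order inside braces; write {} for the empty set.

B ∖ A = {2}
D ∪ C = {1, 2, 3, 4, 5, 9, 10}
(B ∖ A) ∩ (D ∪ C) = {2}
((B ∖ A) ∩ (D ∪ C)) ∩ D = {2}
A ∩ C = {1, 3, 4, 5}
(((B ∖ A) ∩ (D ∪ C)) ∩ D) Δ (A ∩ C) = {1, 2, 3, 4, 5}
((((B ∖ A) ∩ (D ∪ C)) ∩ D) Δ (A ∩ C))ᶜ = {6, 7, 8, 9, 10}

{6, 7, 8, 9, 10}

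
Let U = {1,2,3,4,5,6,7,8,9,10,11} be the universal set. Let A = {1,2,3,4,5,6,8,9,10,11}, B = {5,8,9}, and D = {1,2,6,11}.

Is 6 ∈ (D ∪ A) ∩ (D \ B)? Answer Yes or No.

6 ∈ D and 6 ∈ A, so 6 ∈ D ∪ A
6 ∈ D and 6 ∉ B, so 6 ∈ D \ B
6 ∈ (D ∪ A) and 6 ∈ (D \ B), so 6 ∈ (D ∪ A) ∩ (D \ B)

Yes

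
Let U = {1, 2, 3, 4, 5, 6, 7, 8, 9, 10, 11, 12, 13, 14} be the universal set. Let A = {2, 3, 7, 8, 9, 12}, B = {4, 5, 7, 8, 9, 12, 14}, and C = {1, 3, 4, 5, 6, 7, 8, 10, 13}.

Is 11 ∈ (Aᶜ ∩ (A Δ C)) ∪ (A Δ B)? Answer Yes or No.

No

11 ∉ A, so 11 ∈ Aᶜ
11 ∉ A and 11 ∉ C, so 11 ∉ A Δ C
11 ∈ Aᶜ and 11 ∉ (A Δ C), so 11 ∉ Aᶜ ∩ (A Δ C)
11 ∉ A and 11 ∉ B, so 11 ∉ A Δ B
11 ∉ (Aᶜ ∩ (A Δ C)) and 11 ∉ (A Δ B), so 11 ∉ (Aᶜ ∩ (A Δ C)) ∪ (A Δ B)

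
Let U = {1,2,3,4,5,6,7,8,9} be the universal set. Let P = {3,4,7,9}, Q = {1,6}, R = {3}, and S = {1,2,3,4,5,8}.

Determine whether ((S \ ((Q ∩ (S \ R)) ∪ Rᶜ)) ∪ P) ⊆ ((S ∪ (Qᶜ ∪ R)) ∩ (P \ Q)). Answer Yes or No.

Yes

S \ R = {1,2,4,5,8}
Q ∩ (S \ R) = {1}
Rᶜ = {1,2,4,5,6,7,8,9}
(Q ∩ (S \ R)) ∪ Rᶜ = {1,2,4,5,6,7,8,9}
S \ ((Q ∩ (S \ R)) ∪ Rᶜ) = {3}
(S \ ((Q ∩ (S \ R)) ∪ Rᶜ)) ∪ P = {3,4,7,9}
Qᶜ = {2,3,4,5,7,8,9}
Qᶜ ∪ R = {2,3,4,5,7,8,9}
S ∪ (Qᶜ ∪ R) = {1,2,3,4,5,7,8,9}
P \ Q = {3,4,7,9}
(S ∪ (Qᶜ ∪ R)) ∩ (P \ Q) = {3,4,7,9}
Every element of {3,4,7,9} is in {3,4,7,9}, so (S \ ((Q ∩ (S \ R)) ∪ Rᶜ)) ∪ P ⊆ (S ∪ (Qᶜ ∪ R)) ∩ (P \ Q).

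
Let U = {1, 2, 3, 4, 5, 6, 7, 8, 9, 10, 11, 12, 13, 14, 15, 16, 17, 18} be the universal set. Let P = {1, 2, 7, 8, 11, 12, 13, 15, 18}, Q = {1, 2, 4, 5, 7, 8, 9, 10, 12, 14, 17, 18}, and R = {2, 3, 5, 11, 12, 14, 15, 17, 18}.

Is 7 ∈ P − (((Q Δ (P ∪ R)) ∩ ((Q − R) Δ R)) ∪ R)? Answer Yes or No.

Yes

7 ∈ P and 7 ∉ R, so 7 ∈ P ∪ R
7 ∈ Q and 7 ∈ (P ∪ R), so 7 ∉ Q Δ (P ∪ R)
7 ∈ Q and 7 ∉ R, so 7 ∈ Q − R
7 ∈ (Q − R) and 7 ∉ R, so 7 ∈ (Q − R) Δ R
7 ∉ (Q Δ (P ∪ R)) and 7 ∈ ((Q − R) Δ R), so 7 ∉ (Q Δ (P ∪ R)) ∩ ((Q − R) Δ R)
7 ∉ ((Q Δ (P ∪ R)) ∩ ((Q − R) Δ R)) and 7 ∉ R, so 7 ∉ ((Q Δ (P ∪ R)) ∩ ((Q − R) Δ R)) ∪ R
7 ∈ P and 7 ∉ (((Q Δ (P ∪ R)) ∩ ((Q − R) Δ R)) ∪ R), so 7 ∈ P − (((Q Δ (P ∪ R)) ∩ ((Q − R) Δ R)) ∪ R)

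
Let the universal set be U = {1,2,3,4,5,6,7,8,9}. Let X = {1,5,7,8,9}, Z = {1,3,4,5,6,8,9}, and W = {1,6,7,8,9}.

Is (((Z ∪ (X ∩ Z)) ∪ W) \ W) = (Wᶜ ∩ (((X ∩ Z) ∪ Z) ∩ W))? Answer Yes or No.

X ∩ Z = {1,5,8,9}
Z ∪ (X ∩ Z) = {1,3,4,5,6,8,9}
(Z ∪ (X ∩ Z)) ∪ W = {1,3,4,5,6,7,8,9}
((Z ∪ (X ∩ Z)) ∪ W) \ W = {3,4,5}
Wᶜ = {2,3,4,5}
(X ∩ Z) ∪ Z = {1,3,4,5,6,8,9}
((X ∩ Z) ∪ Z) ∩ W = {1,6,8,9}
Wᶜ ∩ (((X ∩ Z) ∪ Z) ∩ W) = {}
3 ∈ ((Z ∪ (X ∩ Z)) ∪ W) \ W but 3 ∉ Wᶜ ∩ (((X ∩ Z) ∪ Z) ∩ W), so they differ.

No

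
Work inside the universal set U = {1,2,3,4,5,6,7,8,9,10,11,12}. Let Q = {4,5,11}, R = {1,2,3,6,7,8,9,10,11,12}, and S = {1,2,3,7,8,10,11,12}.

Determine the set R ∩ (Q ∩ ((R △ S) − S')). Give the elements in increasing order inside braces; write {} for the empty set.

R △ S = {6,9}
S' = {4,5,6,9}
(R △ S) − S' = {}
Q ∩ ((R △ S) − S') = {}
R ∩ (Q ∩ ((R △ S) − S')) = {}

{}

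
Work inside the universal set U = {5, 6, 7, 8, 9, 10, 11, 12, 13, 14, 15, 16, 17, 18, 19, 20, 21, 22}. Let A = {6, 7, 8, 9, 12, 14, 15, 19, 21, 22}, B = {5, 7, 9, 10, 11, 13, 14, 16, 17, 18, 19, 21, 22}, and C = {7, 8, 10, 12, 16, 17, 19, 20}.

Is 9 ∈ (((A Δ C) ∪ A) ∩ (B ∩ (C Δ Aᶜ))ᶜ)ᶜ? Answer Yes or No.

9 ∈ A and 9 ∉ C, so 9 ∈ A Δ C
9 ∈ (A Δ C) and 9 ∈ A, so 9 ∈ (A Δ C) ∪ A
9 ∈ A, so 9 ∉ Aᶜ
9 ∉ C and 9 ∉ Aᶜ, so 9 ∉ C Δ Aᶜ
9 ∈ B and 9 ∉ (C Δ Aᶜ), so 9 ∉ B ∩ (C Δ Aᶜ)
9 ∈ (B ∩ (C Δ Aᶜ))ᶜ since 9 ∉ (B ∩ (C Δ Aᶜ))
9 ∈ ((A Δ C) ∪ A) and 9 ∈ (B ∩ (C Δ Aᶜ))ᶜ, so 9 ∈ ((A Δ C) ∪ A) ∩ (B ∩ (C Δ Aᶜ))ᶜ
9 ∉ (((A Δ C) ∪ A) ∩ (B ∩ (C Δ Aᶜ))ᶜ)ᶜ since 9 ∈ (((A Δ C) ∪ A) ∩ (B ∩ (C Δ Aᶜ))ᶜ)

No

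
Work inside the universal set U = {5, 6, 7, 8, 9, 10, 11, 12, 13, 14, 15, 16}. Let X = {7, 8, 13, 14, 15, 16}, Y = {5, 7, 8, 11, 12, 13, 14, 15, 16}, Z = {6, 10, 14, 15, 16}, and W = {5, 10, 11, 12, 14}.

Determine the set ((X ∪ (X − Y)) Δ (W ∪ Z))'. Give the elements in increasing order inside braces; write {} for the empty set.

X − Y = {}
X ∪ (X − Y) = {7, 8, 13, 14, 15, 16}
W ∪ Z = {5, 6, 10, 11, 12, 14, 15, 16}
(X ∪ (X − Y)) Δ (W ∪ Z) = {5, 6, 7, 8, 10, 11, 12, 13}
((X ∪ (X − Y)) Δ (W ∪ Z))' = {9, 14, 15, 16}

{9, 14, 15, 16}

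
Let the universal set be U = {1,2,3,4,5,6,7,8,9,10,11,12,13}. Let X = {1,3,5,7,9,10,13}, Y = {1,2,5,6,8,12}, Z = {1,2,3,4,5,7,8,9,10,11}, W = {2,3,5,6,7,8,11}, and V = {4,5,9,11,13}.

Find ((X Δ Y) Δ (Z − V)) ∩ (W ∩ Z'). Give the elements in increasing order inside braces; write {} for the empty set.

{6}

X Δ Y = {2,3,6,7,8,9,10,12,13}
Z − V = {1,2,3,7,8,10}
(X Δ Y) Δ (Z − V) = {1,6,9,12,13}
Z' = {6,12,13}
W ∩ Z' = {6}
((X Δ Y) Δ (Z − V)) ∩ (W ∩ Z') = {6}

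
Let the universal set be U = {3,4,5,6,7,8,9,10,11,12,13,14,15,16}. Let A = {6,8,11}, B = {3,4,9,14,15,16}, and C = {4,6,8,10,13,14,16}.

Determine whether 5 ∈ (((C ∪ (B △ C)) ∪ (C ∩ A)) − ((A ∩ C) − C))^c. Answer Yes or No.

Yes

5 ∉ B and 5 ∉ C, so 5 ∉ B △ C
5 ∉ C and 5 ∉ (B △ C), so 5 ∉ C ∪ (B △ C)
5 ∉ C and 5 ∉ A, so 5 ∉ C ∩ A
5 ∉ (C ∪ (B △ C)) and 5 ∉ (C ∩ A), so 5 ∉ (C ∪ (B △ C)) ∪ (C ∩ A)
5 ∉ A and 5 ∉ C, so 5 ∉ A ∩ C
5 ∉ (A ∩ C) and 5 ∉ C, so 5 ∉ (A ∩ C) − C
5 ∉ ((C ∪ (B △ C)) ∪ (C ∩ A)) and 5 ∉ ((A ∩ C) − C), so 5 ∉ ((C ∪ (B △ C)) ∪ (C ∩ A)) − ((A ∩ C) − C)
5 ∈ (((C ∪ (B △ C)) ∪ (C ∩ A)) − ((A ∩ C) − C))^c since 5 ∉ (((C ∪ (B △ C)) ∪ (C ∩ A)) − ((A ∩ C) − C))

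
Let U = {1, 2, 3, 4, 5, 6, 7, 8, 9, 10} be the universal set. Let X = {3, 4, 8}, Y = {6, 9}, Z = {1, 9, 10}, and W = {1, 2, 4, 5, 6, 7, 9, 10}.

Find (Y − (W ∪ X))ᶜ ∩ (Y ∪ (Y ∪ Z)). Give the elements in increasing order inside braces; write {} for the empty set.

{1, 6, 9, 10}

W ∪ X = {1, 2, 3, 4, 5, 6, 7, 8, 9, 10}
Y − (W ∪ X) = {}
(Y − (W ∪ X))ᶜ = {1, 2, 3, 4, 5, 6, 7, 8, 9, 10}
Y ∪ Z = {1, 6, 9, 10}
Y ∪ (Y ∪ Z) = {1, 6, 9, 10}
(Y − (W ∪ X))ᶜ ∩ (Y ∪ (Y ∪ Z)) = {1, 6, 9, 10}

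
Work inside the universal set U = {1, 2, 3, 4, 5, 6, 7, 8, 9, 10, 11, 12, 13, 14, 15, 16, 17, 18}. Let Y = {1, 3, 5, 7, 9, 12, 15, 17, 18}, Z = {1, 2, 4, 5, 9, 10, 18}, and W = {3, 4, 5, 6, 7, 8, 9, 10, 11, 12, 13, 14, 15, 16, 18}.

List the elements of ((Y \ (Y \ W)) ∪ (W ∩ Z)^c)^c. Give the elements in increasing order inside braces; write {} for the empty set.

{4, 10}

Y \ W = {1, 17}
Y \ (Y \ W) = {3, 5, 7, 9, 12, 15, 18}
W ∩ Z = {4, 5, 9, 10, 18}
(W ∩ Z)^c = {1, 2, 3, 6, 7, 8, 11, 12, 13, 14, 15, 16, 17}
(Y \ (Y \ W)) ∪ (W ∩ Z)^c = {1, 2, 3, 5, 6, 7, 8, 9, 11, 12, 13, 14, 15, 16, 17, 18}
((Y \ (Y \ W)) ∪ (W ∩ Z)^c)^c = {4, 10}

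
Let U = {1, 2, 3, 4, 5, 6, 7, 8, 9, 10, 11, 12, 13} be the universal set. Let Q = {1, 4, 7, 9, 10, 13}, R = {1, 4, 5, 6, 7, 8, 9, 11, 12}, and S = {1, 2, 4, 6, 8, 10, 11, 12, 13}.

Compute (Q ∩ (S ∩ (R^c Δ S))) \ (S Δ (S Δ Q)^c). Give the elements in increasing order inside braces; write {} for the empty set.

R^c = {2, 3, 10, 13}
R^c Δ S = {1, 3, 4, 6, 8, 11, 12}
S ∩ (R^c Δ S) = {1, 4, 6, 8, 11, 12}
Q ∩ (S ∩ (R^c Δ S)) = {1, 4}
S Δ Q = {2, 6, 7, 8, 9, 11, 12}
(S Δ Q)^c = {1, 3, 4, 5, 10, 13}
S Δ (S Δ Q)^c = {2, 3, 5, 6, 8, 11, 12}
(Q ∩ (S ∩ (R^c Δ S))) \ (S Δ (S Δ Q)^c) = {1, 4}

{1, 4}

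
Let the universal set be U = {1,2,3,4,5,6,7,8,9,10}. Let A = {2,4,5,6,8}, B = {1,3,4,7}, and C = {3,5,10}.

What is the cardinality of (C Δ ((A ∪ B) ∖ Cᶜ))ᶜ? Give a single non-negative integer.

9

A ∪ B = {1,2,3,4,5,6,7,8}
Cᶜ = {1,2,4,6,7,8,9}
(A ∪ B) ∖ Cᶜ = {3,5}
C Δ ((A ∪ B) ∖ Cᶜ) = {10}
(C Δ ((A ∪ B) ∖ Cᶜ))ᶜ = {1,2,3,4,5,6,7,8,9}
|(C Δ ((A ∪ B) ∖ Cᶜ))ᶜ| = 9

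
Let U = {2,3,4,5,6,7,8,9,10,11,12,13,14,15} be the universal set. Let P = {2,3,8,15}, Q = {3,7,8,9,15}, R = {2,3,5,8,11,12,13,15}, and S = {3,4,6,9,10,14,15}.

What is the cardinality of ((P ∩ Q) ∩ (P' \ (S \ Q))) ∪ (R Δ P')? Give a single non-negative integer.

P ∩ Q = {3,8,15}
P' = {4,5,6,7,9,10,11,12,13,14}
S \ Q = {4,6,10,14}
P' \ (S \ Q) = {5,7,9,11,12,13}
(P ∩ Q) ∩ (P' \ (S \ Q)) = {}
R Δ P' = {2,3,4,6,7,8,9,10,14,15}
((P ∩ Q) ∩ (P' \ (S \ Q))) ∪ (R Δ P') = {2,3,4,6,7,8,9,10,14,15}
|((P ∩ Q) ∩ (P' \ (S \ Q))) ∪ (R Δ P')| = 10

10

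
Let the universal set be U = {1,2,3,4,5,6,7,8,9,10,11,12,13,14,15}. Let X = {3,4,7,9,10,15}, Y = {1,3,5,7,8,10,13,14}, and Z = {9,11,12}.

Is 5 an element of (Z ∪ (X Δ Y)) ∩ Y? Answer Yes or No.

5 ∉ X and 5 ∈ Y, so 5 ∈ X Δ Y
5 ∉ Z and 5 ∈ (X Δ Y), so 5 ∈ Z ∪ (X Δ Y)
5 ∈ (Z ∪ (X Δ Y)) and 5 ∈ Y, so 5 ∈ (Z ∪ (X Δ Y)) ∩ Y

Yes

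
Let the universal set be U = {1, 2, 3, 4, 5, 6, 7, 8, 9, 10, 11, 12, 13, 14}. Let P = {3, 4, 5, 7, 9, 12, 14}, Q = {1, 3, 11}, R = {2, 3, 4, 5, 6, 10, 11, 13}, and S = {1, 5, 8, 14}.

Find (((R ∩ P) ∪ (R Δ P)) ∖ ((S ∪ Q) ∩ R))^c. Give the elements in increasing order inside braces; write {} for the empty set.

R ∩ P = {3, 4, 5}
R Δ P = {2, 6, 7, 9, 10, 11, 12, 13, 14}
(R ∩ P) ∪ (R Δ P) = {2, 3, 4, 5, 6, 7, 9, 10, 11, 12, 13, 14}
S ∪ Q = {1, 3, 5, 8, 11, 14}
(S ∪ Q) ∩ R = {3, 5, 11}
((R ∩ P) ∪ (R Δ P)) ∖ ((S ∪ Q) ∩ R) = {2, 4, 6, 7, 9, 10, 12, 13, 14}
(((R ∩ P) ∪ (R Δ P)) ∖ ((S ∪ Q) ∩ R))^c = {1, 3, 5, 8, 11}

{1, 3, 5, 8, 11}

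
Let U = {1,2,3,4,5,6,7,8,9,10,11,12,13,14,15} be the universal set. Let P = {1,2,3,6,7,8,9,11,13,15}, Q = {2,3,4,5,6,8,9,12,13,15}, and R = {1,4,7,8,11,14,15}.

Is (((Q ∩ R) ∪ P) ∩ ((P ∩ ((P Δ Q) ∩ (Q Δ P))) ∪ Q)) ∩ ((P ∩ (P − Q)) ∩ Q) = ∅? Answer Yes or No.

Yes

Q ∩ R = {4,8,15}
(Q ∩ R) ∪ P = {1,2,3,4,6,7,8,9,11,13,15}
P Δ Q = {1,4,5,7,11,12}
Q Δ P = {1,4,5,7,11,12}
(P Δ Q) ∩ (Q Δ P) = {1,4,5,7,11,12}
P ∩ ((P Δ Q) ∩ (Q Δ P)) = {1,7,11}
(P ∩ ((P Δ Q) ∩ (Q Δ P))) ∪ Q = {1,2,3,4,5,6,7,8,9,11,12,13,15}
((Q ∩ R) ∪ P) ∩ ((P ∩ ((P Δ Q) ∩ (Q Δ P))) ∪ Q) = {1,2,3,4,6,7,8,9,11,13,15}
P − Q = {1,7,11}
P ∩ (P − Q) = {1,7,11}
(P ∩ (P − Q)) ∩ Q = {}
{1,2,3,4,6,7,8,9,11,13,15} and {} share no elements.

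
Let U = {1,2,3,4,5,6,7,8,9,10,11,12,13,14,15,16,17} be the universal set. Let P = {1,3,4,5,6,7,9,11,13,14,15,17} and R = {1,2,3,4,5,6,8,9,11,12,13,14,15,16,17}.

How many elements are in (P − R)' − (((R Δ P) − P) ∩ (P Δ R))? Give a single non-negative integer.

12

P − R = {7}
(P − R)' = {1,2,3,4,5,6,8,9,10,11,12,13,14,15,16,17}
R Δ P = {2,7,8,12,16}
(R Δ P) − P = {2,8,12,16}
P Δ R = {2,7,8,12,16}
((R Δ P) − P) ∩ (P Δ R) = {2,8,12,16}
(P − R)' − (((R Δ P) − P) ∩ (P Δ R)) = {1,3,4,5,6,9,10,11,13,14,15,17}
|(P − R)' − (((R Δ P) − P) ∩ (P Δ R))| = 12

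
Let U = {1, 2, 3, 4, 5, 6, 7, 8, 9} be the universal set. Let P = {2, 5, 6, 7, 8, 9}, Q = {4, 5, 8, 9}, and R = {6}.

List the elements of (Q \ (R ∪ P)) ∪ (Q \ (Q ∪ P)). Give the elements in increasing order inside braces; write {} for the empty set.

{4}

R ∪ P = {2, 5, 6, 7, 8, 9}
Q \ (R ∪ P) = {4}
Q ∪ P = {2, 4, 5, 6, 7, 8, 9}
Q \ (Q ∪ P) = {}
(Q \ (R ∪ P)) ∪ (Q \ (Q ∪ P)) = {4}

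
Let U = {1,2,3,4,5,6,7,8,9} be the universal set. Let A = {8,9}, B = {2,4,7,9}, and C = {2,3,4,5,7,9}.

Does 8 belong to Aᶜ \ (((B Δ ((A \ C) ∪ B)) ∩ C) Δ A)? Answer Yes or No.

No

8 ∈ A, so 8 ∉ Aᶜ
8 ∈ A and 8 ∉ C, so 8 ∈ A \ C
8 ∈ (A \ C) and 8 ∉ B, so 8 ∈ (A \ C) ∪ B
8 ∉ B and 8 ∈ ((A \ C) ∪ B), so 8 ∈ B Δ ((A \ C) ∪ B)
8 ∈ (B Δ ((A \ C) ∪ B)) and 8 ∉ C, so 8 ∉ (B Δ ((A \ C) ∪ B)) ∩ C
8 ∉ ((B Δ ((A \ C) ∪ B)) ∩ C) and 8 ∈ A, so 8 ∈ ((B Δ ((A \ C) ∪ B)) ∩ C) Δ A
8 ∉ Aᶜ and 8 ∈ (((B Δ ((A \ C) ∪ B)) ∩ C) Δ A), so 8 ∉ Aᶜ \ (((B Δ ((A \ C) ∪ B)) ∩ C) Δ A)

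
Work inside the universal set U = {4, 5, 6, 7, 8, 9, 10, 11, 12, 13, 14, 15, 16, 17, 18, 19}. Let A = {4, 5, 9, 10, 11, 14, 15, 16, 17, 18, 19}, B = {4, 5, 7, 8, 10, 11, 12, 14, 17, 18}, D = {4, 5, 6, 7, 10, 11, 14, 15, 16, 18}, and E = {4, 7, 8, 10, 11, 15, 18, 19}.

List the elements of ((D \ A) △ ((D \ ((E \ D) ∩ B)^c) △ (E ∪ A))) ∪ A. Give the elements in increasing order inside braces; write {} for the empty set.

D \ A = {6, 7}
E \ D = {8, 19}
(E \ D) ∩ B = {8}
((E \ D) ∩ B)^c = {4, 5, 6, 7, 9, 10, 11, 12, 13, 14, 15, 16, 17, 18, 19}
D \ ((E \ D) ∩ B)^c = {}
E ∪ A = {4, 5, 7, 8, 9, 10, 11, 14, 15, 16, 17, 18, 19}
(D \ ((E \ D) ∩ B)^c) △ (E ∪ A) = {4, 5, 7, 8, 9, 10, 11, 14, 15, 16, 17, 18, 19}
(D \ A) △ ((D \ ((E \ D) ∩ B)^c) △ (E ∪ A)) = {4, 5, 6, 8, 9, 10, 11, 14, 15, 16, 17, 18, 19}
((D \ A) △ ((D \ ((E \ D) ∩ B)^c) △ (E ∪ A))) ∪ A = {4, 5, 6, 8, 9, 10, 11, 14, 15, 16, 17, 18, 19}

{4, 5, 6, 8, 9, 10, 11, 14, 15, 16, 17, 18, 19}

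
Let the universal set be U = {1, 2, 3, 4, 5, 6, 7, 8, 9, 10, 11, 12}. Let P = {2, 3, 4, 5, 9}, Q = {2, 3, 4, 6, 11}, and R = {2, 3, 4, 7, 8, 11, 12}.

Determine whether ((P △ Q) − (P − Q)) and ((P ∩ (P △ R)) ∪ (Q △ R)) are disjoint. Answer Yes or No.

P △ Q = {5, 6, 9, 11}
P − Q = {5, 9}
(P △ Q) − (P − Q) = {6, 11}
P △ R = {5, 7, 8, 9, 11, 12}
P ∩ (P △ R) = {5, 9}
Q △ R = {6, 7, 8, 12}
(P ∩ (P △ R)) ∪ (Q △ R) = {5, 6, 7, 8, 9, 12}
6 lies in both, so they are not disjoint.

No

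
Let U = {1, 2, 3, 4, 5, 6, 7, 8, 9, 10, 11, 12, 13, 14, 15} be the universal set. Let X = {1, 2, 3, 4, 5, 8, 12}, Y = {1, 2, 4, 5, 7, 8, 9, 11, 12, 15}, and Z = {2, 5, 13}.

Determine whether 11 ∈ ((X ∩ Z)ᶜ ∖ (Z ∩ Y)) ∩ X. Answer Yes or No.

11 ∉ X and 11 ∉ Z, so 11 ∉ X ∩ Z
11 ∈ (X ∩ Z)ᶜ since 11 ∉ (X ∩ Z)
11 ∉ Z and 11 ∈ Y, so 11 ∉ Z ∩ Y
11 ∈ (X ∩ Z)ᶜ and 11 ∉ (Z ∩ Y), so 11 ∈ (X ∩ Z)ᶜ ∖ (Z ∩ Y)
11 ∈ ((X ∩ Z)ᶜ ∖ (Z ∩ Y)) and 11 ∉ X, so 11 ∉ ((X ∩ Z)ᶜ ∖ (Z ∩ Y)) ∩ X

No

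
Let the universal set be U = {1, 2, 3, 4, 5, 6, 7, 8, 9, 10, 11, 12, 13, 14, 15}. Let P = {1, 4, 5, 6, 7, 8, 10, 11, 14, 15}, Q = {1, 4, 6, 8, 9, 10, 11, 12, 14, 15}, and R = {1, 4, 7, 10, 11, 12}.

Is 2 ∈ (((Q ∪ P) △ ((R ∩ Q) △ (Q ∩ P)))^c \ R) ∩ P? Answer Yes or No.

2 ∉ Q and 2 ∉ P, so 2 ∉ Q ∪ P
2 ∉ R and 2 ∉ Q, so 2 ∉ R ∩ Q
2 ∉ Q and 2 ∉ P, so 2 ∉ Q ∩ P
2 ∉ (R ∩ Q) and 2 ∉ (Q ∩ P), so 2 ∉ (R ∩ Q) △ (Q ∩ P)
2 ∉ (Q ∪ P) and 2 ∉ ((R ∩ Q) △ (Q ∩ P)), so 2 ∉ (Q ∪ P) △ ((R ∩ Q) △ (Q ∩ P))
2 ∈ ((Q ∪ P) △ ((R ∩ Q) △ (Q ∩ P)))^c since 2 ∉ ((Q ∪ P) △ ((R ∩ Q) △ (Q ∩ P)))
2 ∈ ((Q ∪ P) △ ((R ∩ Q) △ (Q ∩ P)))^c and 2 ∉ R, so 2 ∈ ((Q ∪ P) △ ((R ∩ Q) △ (Q ∩ P)))^c \ R
2 ∈ (((Q ∪ P) △ ((R ∩ Q) △ (Q ∩ P)))^c \ R) and 2 ∉ P, so 2 ∉ (((Q ∪ P) △ ((R ∩ Q) △ (Q ∩ P)))^c \ R) ∩ P

No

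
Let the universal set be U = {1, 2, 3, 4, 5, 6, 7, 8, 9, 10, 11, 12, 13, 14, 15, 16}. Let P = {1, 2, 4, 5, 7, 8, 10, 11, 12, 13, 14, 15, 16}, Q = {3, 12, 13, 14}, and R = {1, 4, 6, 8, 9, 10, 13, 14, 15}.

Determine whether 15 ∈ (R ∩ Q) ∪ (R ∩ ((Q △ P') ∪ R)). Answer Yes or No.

Yes

15 ∈ R and 15 ∉ Q, so 15 ∉ R ∩ Q
15 ∈ P, so 15 ∉ P'
15 ∉ Q and 15 ∉ P', so 15 ∉ Q △ P'
15 ∉ (Q △ P') and 15 ∈ R, so 15 ∈ (Q △ P') ∪ R
15 ∈ R and 15 ∈ ((Q △ P') ∪ R), so 15 ∈ R ∩ ((Q △ P') ∪ R)
15 ∉ (R ∩ Q) and 15 ∈ (R ∩ ((Q △ P') ∪ R)), so 15 ∈ (R ∩ Q) ∪ (R ∩ ((Q △ P') ∪ R))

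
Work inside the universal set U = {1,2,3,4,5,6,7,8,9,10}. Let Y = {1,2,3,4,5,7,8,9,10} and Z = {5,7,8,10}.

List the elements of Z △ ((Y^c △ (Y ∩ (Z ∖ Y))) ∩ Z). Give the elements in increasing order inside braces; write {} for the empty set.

{5,7,8,10}

Y^c = {6}
Z ∖ Y = {}
Y ∩ (Z ∖ Y) = {}
Y^c △ (Y ∩ (Z ∖ Y)) = {6}
(Y^c △ (Y ∩ (Z ∖ Y))) ∩ Z = {}
Z △ ((Y^c △ (Y ∩ (Z ∖ Y))) ∩ Z) = {5,7,8,10}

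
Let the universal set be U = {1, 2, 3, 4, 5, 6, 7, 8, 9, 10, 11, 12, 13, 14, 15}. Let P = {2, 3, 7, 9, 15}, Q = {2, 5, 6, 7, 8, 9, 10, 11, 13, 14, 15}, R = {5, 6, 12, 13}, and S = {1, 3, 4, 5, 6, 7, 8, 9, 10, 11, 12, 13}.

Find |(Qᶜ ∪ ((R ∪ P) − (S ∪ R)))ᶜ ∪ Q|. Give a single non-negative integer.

11

Qᶜ = {1, 3, 4, 12}
R ∪ P = {2, 3, 5, 6, 7, 9, 12, 13, 15}
S ∪ R = {1, 3, 4, 5, 6, 7, 8, 9, 10, 11, 12, 13}
(R ∪ P) − (S ∪ R) = {2, 15}
Qᶜ ∪ ((R ∪ P) − (S ∪ R)) = {1, 2, 3, 4, 12, 15}
(Qᶜ ∪ ((R ∪ P) − (S ∪ R)))ᶜ = {5, 6, 7, 8, 9, 10, 11, 13, 14}
(Qᶜ ∪ ((R ∪ P) − (S ∪ R)))ᶜ ∪ Q = {2, 5, 6, 7, 8, 9, 10, 11, 13, 14, 15}
|(Qᶜ ∪ ((R ∪ P) − (S ∪ R)))ᶜ ∪ Q| = 11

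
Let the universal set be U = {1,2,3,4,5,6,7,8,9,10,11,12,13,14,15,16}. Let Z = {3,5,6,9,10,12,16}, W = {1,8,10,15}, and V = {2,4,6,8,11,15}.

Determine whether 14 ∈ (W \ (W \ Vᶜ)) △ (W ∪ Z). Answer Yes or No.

No

14 ∉ V, so 14 ∈ Vᶜ
14 ∉ W and 14 ∈ Vᶜ, so 14 ∉ W \ Vᶜ
14 ∉ W and 14 ∉ (W \ Vᶜ), so 14 ∉ W \ (W \ Vᶜ)
14 ∉ W and 14 ∉ Z, so 14 ∉ W ∪ Z
14 ∉ (W \ (W \ Vᶜ)) and 14 ∉ (W ∪ Z), so 14 ∉ (W \ (W \ Vᶜ)) △ (W ∪ Z)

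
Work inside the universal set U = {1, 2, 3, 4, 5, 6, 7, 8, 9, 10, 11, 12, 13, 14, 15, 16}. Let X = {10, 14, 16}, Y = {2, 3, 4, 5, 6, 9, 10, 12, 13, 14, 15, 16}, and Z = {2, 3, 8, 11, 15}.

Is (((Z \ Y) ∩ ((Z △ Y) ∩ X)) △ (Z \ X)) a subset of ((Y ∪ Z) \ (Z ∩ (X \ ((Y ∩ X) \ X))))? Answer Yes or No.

Yes

Z \ Y = {8, 11}
Z △ Y = {4, 5, 6, 8, 9, 10, 11, 12, 13, 14, 16}
(Z △ Y) ∩ X = {10, 14, 16}
(Z \ Y) ∩ ((Z △ Y) ∩ X) = {}
Z \ X = {2, 3, 8, 11, 15}
((Z \ Y) ∩ ((Z △ Y) ∩ X)) △ (Z \ X) = {2, 3, 8, 11, 15}
Y ∪ Z = {2, 3, 4, 5, 6, 8, 9, 10, 11, 12, 13, 14, 15, 16}
Y ∩ X = {10, 14, 16}
(Y ∩ X) \ X = {}
X \ ((Y ∩ X) \ X) = {10, 14, 16}
Z ∩ (X \ ((Y ∩ X) \ X)) = {}
(Y ∪ Z) \ (Z ∩ (X \ ((Y ∩ X) \ X))) = {2, 3, 4, 5, 6, 8, 9, 10, 11, 12, 13, 14, 15, 16}
Every element of {2, 3, 8, 11, 15} is in {2, 3, 4, 5, 6, 8, 9, 10, 11, 12, 13, 14, 15, 16}, so ((Z \ Y) ∩ ((Z △ Y) ∩ X)) △ (Z \ X) ⊆ (Y ∪ Z) \ (Z ∩ (X \ ((Y ∩ X) \ X))).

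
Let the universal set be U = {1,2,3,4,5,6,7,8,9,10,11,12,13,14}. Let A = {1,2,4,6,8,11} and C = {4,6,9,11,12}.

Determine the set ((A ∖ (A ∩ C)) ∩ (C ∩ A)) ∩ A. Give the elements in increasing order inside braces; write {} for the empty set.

A ∩ C = {4,6,11}
A ∖ (A ∩ C) = {1,2,8}
C ∩ A = {4,6,11}
(A ∖ (A ∩ C)) ∩ (C ∩ A) = {}
((A ∖ (A ∩ C)) ∩ (C ∩ A)) ∩ A = {}

{}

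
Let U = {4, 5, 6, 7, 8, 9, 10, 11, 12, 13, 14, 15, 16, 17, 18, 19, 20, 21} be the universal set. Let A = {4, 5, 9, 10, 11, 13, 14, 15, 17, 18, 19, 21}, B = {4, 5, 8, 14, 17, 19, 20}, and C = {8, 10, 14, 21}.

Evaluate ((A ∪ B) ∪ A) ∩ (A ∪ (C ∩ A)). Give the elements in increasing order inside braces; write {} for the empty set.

A ∪ B = {4, 5, 8, 9, 10, 11, 13, 14, 15, 17, 18, 19, 20, 21}
(A ∪ B) ∪ A = {4, 5, 8, 9, 10, 11, 13, 14, 15, 17, 18, 19, 20, 21}
C ∩ A = {10, 14, 21}
A ∪ (C ∩ A) = {4, 5, 9, 10, 11, 13, 14, 15, 17, 18, 19, 21}
((A ∪ B) ∪ A) ∩ (A ∪ (C ∩ A)) = {4, 5, 9, 10, 11, 13, 14, 15, 17, 18, 19, 21}

{4, 5, 9, 10, 11, 13, 14, 15, 17, 18, 19, 21}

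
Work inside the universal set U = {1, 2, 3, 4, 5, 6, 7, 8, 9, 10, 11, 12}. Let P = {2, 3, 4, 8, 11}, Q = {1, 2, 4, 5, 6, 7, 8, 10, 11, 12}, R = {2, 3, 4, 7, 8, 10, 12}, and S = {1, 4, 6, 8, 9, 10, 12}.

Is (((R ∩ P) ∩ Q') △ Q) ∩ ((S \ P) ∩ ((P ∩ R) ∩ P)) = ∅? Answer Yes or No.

Yes

R ∩ P = {2, 3, 4, 8}
Q' = {3, 9}
(R ∩ P) ∩ Q' = {3}
((R ∩ P) ∩ Q') △ Q = {1, 2, 3, 4, 5, 6, 7, 8, 10, 11, 12}
S \ P = {1, 6, 9, 10, 12}
P ∩ R = {2, 3, 4, 8}
(P ∩ R) ∩ P = {2, 3, 4, 8}
(S \ P) ∩ ((P ∩ R) ∩ P) = {}
{1, 2, 3, 4, 5, 6, 7, 8, 10, 11, 12} and {} share no elements.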